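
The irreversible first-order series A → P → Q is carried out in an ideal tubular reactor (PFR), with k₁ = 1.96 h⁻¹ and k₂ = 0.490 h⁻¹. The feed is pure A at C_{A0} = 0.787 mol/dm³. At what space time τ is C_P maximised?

0.943 h

The intermediate peaks when r₁ = r₂, i.e. k₁e^(−k₁τ) = k₂e^(−k₂τ), giving τ_opt = ln(k₂/k₁)/(k₂−k₁).
= ln(0.490/1.96)/(0.490−1.96) = ln(0.2500)/-1.470 = -1.386/-1.470 = 0.943 h.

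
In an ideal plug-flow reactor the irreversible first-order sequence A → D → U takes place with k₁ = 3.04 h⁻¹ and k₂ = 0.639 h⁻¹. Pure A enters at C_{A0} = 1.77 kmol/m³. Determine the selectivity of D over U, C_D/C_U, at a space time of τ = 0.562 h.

3.99

Solving the coupled first-order balances gives C_D(τ) = [k₁/(k₂−k₁)]·C_{A0}·(e^(−k₁τ) − e^(−k₂τ)).
e^(−k₁τ) = e^(−3.04×0.562) = e^(−1.708) = 0.1811; e^(−k₂τ) = e^(−0.3591) = 0.6983.
C_D = 3.04×1.77/(0.639−3.04) × (0.1811−0.6983) = (-2.241)×(-0.5172) = 1.159 kmol/m³.
C_A = C_{A0}e^(−k₁τ) = 0.3206 kmol/m³, so C_U = C_{A0}−C_A−C_D = 0.2904 kmol/m³; C_D/C_U = 3.99.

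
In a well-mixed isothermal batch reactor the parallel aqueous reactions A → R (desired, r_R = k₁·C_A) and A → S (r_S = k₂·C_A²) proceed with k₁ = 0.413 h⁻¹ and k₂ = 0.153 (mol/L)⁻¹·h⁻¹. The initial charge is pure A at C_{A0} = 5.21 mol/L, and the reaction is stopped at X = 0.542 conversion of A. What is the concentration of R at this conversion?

1.19 mol/L

C_A = C_{A0}(1−X) = 2.386 mol/L.
Along a PFR/batch, dC_R/dC_A = −r_R/(r_R+r_S) = −k₁/(k₁+k₂·C_A).
Integrating from C_{A0} to C_A: C_R = (0.413/0.153)·ln[(0.413+0.153·5.21)/(0.413+0.153·2.39)] = 2.699·ln(1.210/0.7781) = 1.192 mol/L.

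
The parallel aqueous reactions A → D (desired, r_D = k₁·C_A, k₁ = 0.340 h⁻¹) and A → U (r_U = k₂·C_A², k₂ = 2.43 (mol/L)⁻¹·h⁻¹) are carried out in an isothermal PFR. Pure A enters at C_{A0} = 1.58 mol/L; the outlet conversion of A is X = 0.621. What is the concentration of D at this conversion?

0.118 mol/L

C_A = C_{A0}(1−X) = 0.5988 mol/L.
Along a PFR/batch, dC_D/dC_A = −r_D/(r_D+r_U) = −k₁/(k₁+k₂·C_A).
Integrating from C_{A0} to C_A: C_D = (0.340/2.43)·ln[(0.340+2.43·1.58)/(0.340+2.43·0.599)] = 0.1399·ln(4.179/1.795) = 0.1182 mol/L.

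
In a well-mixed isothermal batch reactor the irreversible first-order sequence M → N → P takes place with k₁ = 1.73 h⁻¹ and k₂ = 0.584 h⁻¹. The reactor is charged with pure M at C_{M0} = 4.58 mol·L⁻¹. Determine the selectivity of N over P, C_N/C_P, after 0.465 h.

6.14

The intermediate concentration in a first-order A→B→C sequence is C_N = k₁C_{M0}(e^(−k₁t) − e^(−k₂t))/(k₂−k₁).
e^(−k₁t) = e^(−1.73×0.465) = e^(−0.8044) = 0.4473; e^(−k₂t) = e^(−0.2716) = 0.7622.
C_N = 1.73×4.58/(0.584−1.73) × (0.4473−0.7622) = (-6.914)×(-0.3149) = 2.177 mol·L⁻¹.
C_M = C_{M0}e^(−k₁t) = 2.049 mol·L⁻¹, so C_P = C_{M0}−C_M−C_N = 0.3543 mol·L⁻¹; C_N/C_P = 6.14.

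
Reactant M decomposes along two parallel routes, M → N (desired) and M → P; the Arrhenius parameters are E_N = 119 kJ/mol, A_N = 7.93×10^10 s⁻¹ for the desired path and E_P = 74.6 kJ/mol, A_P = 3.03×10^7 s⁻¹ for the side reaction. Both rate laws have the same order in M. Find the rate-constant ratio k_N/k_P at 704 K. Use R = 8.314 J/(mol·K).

1.33

Since both paths have the same order in M, the concentration cancels and S_{N/P} = k_N/k_P = (A_N/A_P)·exp[(E_P−E_N)/(RT)].
(E_P−E_N)/(RT) = (74.6−119)×10³/(8.314×704) = -44400/5853 = -7.586.
k_N/k_P = (7.93×10^10/3.03×10^7)·exp(-7.586) = 2617 × 5.076×10^-4 = 1.33.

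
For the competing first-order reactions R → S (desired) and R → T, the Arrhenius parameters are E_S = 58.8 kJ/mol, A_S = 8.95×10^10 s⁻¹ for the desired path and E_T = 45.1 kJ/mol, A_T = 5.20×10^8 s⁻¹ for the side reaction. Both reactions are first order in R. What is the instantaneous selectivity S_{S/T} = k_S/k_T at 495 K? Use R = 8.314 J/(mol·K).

With equal orders, S_{S/T} = k_S/k_T = (A_S/A_T)·exp[(E_T−E_S)/(RT)].
(E_T−E_S)/(RT) = (45.1−58.8)×10³/(8.314×495) = -13700/4115 = -3.329.
k_S/k_T = (8.95×10^10/5.20×10^8)·exp(-3.329) = 172.1 × 0.03583 = 6.17.
Since E_S > E_T, raising the temperature improves selectivity toward S.

6.17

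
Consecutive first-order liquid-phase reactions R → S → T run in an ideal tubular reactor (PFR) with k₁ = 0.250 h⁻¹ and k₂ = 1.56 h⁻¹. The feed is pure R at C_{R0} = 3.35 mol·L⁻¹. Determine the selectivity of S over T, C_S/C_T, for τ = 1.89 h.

The intermediate concentration in a first-order A→B→C sequence is C_S = k₁C_{R0}(e^(−k₁τ) − e^(−k₂τ))/(k₂−k₁).
e^(−k₁τ) = e^(−0.250×1.89) = e^(−0.4725) = 0.6234; e^(−k₂τ) = e^(−2.948) = 0.05242.
C_S = 0.250×3.35/(1.56−0.250) × (0.6234−0.05242) = 0.6393×0.5710 = 0.3651 mol·L⁻¹.
C_R = C_{R0}e^(−k₁τ) = 2.089 mol·L⁻¹, so C_T = C_{R0}−C_R−C_S = 0.8964 mol·L⁻¹; C_S/C_T = 0.407.

0.407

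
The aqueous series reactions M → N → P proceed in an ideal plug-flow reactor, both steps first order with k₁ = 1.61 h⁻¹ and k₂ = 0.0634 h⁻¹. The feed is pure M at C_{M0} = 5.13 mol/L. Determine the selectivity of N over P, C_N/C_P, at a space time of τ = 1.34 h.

Solving the coupled first-order balances gives C_N(τ) = [k₁/(k₂−k₁)]·C_{M0}·(e^(−k₁τ) − e^(−k₂τ)).
e^(−k₁τ) = e^(−1.61×1.34) = e^(−2.157) = 0.1156; e^(−k₂τ) = e^(−0.08496) = 0.9186.
C_N = 1.61×5.13/(0.0634−1.61) × (0.1156−0.9186) = (-5.340)×(-0.8029) = 4.288 mol/L.
C_M = C_{M0}e^(−k₁τ) = 0.5932 mol/L, so C_P = C_{M0}−C_M−C_N = 0.2490 mol/L; C_N/C_P = 17.2.

17.2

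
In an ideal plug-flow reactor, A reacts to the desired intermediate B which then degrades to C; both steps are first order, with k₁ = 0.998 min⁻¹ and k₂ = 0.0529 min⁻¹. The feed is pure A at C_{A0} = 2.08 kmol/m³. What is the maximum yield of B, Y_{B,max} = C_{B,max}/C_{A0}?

For a first-order series the maximum intermediate yield is C_{B,max}/C_{A0} = (k₁/k₂)^[k₂/(k₂−k₁)].
= (0.998/0.0529)^(0.0529/(0.0529−0.998)) = (18.87)^(-0.05597) = 0.8484.

0.848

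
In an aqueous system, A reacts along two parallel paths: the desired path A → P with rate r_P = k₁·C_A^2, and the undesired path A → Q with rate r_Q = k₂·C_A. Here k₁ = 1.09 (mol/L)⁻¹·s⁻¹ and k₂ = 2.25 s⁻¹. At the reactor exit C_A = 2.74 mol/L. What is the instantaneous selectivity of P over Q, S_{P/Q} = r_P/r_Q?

S_{P/Q} = r_P/r_Q = (k₁·C_A^2)/(k₂·C_A) = (k₁/k₂)·C_A.
= (1.09×2.740^2) / (2.25×2.740) = 8.183/6.165 = 1.33.
Since the desired path is higher order in A, keeping C_A high (PFR or concentrated feed) favours P.

1.33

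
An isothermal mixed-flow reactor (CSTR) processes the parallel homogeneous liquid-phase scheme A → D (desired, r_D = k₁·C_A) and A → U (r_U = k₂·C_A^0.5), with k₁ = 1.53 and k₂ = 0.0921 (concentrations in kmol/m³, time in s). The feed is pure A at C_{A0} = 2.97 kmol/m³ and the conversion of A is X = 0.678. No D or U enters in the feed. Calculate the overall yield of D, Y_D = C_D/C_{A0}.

0.639

Exit C_A = C_{A0}(1−X) = 2.97×0.322 = 0.9563 kmol/m³.
In a CSTR the entire volume is at exit conditions, so r_D = 1.53×0.9563 = 1.463 and r_U = 0.0921×0.9563^0.5 = 0.09007.
Fraction of consumed A going to D: r_D/(r_D+r_U) = 0.9420.
C_D = 0.9420·C_{A0}·X = 0.9420×2.97×0.678 = 1.90 kmol/m³; Y_D = C_D/C_{A0} = 0.639.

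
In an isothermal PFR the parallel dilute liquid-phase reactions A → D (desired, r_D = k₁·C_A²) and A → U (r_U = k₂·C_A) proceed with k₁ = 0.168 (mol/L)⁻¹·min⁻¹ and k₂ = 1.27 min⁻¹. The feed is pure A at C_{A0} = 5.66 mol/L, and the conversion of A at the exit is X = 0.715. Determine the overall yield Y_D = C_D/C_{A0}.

0.227

C_A = C_{A0}(1−X) = 1.613 mol/L.
Along a PFR/batch, dC_U/dC_A = −r_U/(r_D+r_U) = −k₂/(k₂+k₁·C_A).
Integrating from C_{A0} to C_A: C_U = (1.27/0.168)·ln[(1.27+0.168·5.66)/(1.27+0.168·1.61)] = 7.560·ln(2.221/1.541) = 2.763 mol/L.
Then C_D = (C_{A0}−C_A) − C_U = 4.047 − 2.763 = 1.284 mol/L.
Y_D = C_D/C_{A0} = 1.284/5.66 = 0.227.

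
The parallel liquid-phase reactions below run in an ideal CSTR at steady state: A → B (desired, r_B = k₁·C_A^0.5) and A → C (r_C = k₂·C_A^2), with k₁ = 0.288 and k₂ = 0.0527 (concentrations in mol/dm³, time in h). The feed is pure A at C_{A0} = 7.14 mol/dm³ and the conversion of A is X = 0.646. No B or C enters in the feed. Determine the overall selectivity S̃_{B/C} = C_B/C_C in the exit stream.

Exit C_A = C_{A0}(1−X) = 7.14×0.354 = 2.528 mol/dm³.
Rates in a CSTR are evaluated at the outlet concentration: r_B = 0.288×2.528^0.5 = 0.4579, r_C = 0.0527×2.528^2 = 0.3367.
Overall selectivity = C_B/C_C = r_Bτ/(r_Cτ) = r_B/r_C = 1.36.

1.36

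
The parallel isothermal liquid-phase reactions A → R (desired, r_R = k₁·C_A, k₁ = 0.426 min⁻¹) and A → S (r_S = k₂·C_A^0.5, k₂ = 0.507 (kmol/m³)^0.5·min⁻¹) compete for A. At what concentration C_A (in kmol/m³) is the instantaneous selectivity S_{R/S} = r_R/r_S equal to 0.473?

S_{R/S} = (k₁/k₂)·C_A^0.5 ⇒ C_A = (S·k₂/k₁)^(2).
= (0.473×0.507/0.426)^(2) = (0.5629)^(2) = 0.317 kmol/m³.

0.317 kmol/m³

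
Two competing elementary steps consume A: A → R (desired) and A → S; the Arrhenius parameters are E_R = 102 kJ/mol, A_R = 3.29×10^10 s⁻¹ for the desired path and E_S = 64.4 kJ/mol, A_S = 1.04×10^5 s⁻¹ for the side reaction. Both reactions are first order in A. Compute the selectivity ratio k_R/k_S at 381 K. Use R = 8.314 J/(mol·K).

2.21

Since both paths have the same order in A, the concentration cancels and S_{R/S} = k_R/k_S = (A_R/A_S)·exp[(E_S−E_R)/(RT)].
(E_S−E_R)/(RT) = (64.4−102)×10³/(8.314×381) = -37600/3168 = -11.87.
k_R/k_S = (3.29×10^10/1.04×10^5)·exp(-11.87) = 3.163×10^5 × 6.997×10^-6 = 2.21.
Since E_R > E_S, raising the temperature improves selectivity toward R.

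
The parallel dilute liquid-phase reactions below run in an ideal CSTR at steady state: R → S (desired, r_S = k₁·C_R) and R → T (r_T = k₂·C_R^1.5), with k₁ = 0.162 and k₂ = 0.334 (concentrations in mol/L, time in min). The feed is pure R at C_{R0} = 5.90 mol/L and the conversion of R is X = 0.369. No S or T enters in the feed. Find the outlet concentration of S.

0.437 mol/L

Exit C_R = C_{R0}(1−X) = 5.90×0.631 = 3.723 mol/L.
Rates in a CSTR are evaluated at the outlet concentration: r_S = 0.162×3.723 = 0.6031, r_T = 0.334×3.723^1.5 = 2.399.
Fraction of consumed R going to S: r_S/(r_S+r_T) = 0.2009.
C_S = 0.2009·C_{R0}·X = 0.2009×5.90×0.369 = 0.437 mol/L.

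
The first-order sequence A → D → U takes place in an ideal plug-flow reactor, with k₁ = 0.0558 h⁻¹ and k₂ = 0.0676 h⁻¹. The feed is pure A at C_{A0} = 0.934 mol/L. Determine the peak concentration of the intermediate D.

0.311 mol/L

For a first-order series the maximum intermediate yield is C_{D,max}/C_{A0} = (k₁/k₂)^[k₂/(k₂−k₁)].
= (0.0558/0.0676)^(0.0676/(0.0676−0.0558)) = (0.8254)^(5.729) = 0.3332.
C_{D,max} = 0.3332×0.934 = 0.311 mol/L.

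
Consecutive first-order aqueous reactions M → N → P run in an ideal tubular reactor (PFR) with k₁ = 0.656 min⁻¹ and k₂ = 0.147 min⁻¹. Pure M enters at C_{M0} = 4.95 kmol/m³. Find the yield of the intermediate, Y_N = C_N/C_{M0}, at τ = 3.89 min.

Solving the coupled first-order balances gives C_N(τ) = [k₁/(k₂−k₁)]·C_{M0}·(e^(−k₁τ) − e^(−k₂τ)).
e^(−k₁τ) = e^(−0.656×3.89) = e^(−2.552) = 0.07794; e^(−k₂τ) = e^(−0.5718) = 0.5645.
C_N = 0.656×4.95/(0.147−0.656) × (0.07794−0.5645) = (-6.380)×(-0.4866) = 3.104 kmol/m³.
Y_N = C_N/C_{M0} = 3.104/4.95 = 0.627.

0.627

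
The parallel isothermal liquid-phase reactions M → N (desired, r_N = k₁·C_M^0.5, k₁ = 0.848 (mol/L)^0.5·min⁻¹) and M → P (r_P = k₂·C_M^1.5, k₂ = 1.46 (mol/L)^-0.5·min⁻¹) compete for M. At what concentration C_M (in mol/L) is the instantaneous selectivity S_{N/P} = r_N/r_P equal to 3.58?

0.162 mol/L

S_{N/P} = (k₁/k₂)·C_M⁻¹ ⇒ C_M = (S·k₂/k₁)^(-1).
= (3.58×1.46/0.848)^(-1) = (6.164)^(-1) = 0.162 mol/L.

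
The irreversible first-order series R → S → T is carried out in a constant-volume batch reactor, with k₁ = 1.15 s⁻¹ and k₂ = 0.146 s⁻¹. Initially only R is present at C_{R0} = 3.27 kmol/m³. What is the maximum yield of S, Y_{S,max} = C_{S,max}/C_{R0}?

0.741

Evaluating C_S at t_opt = ln(k₂/k₁)/(k₂−k₁) gives C_{S,max}/C_{R0} = (k₁/k₂)^[k₂/(k₂−k₁)].
= (1.15/0.146)^(0.146/(0.146−1.15)) = (7.877)^(-0.1454) = 0.7407.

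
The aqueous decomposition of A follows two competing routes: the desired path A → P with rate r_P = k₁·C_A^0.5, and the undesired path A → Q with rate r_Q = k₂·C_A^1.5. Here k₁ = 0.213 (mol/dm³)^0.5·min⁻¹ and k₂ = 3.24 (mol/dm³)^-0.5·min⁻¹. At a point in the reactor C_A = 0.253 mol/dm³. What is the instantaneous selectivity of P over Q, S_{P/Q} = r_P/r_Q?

S_{P/Q} = r_P/r_Q = (k₁·C_A^0.5)/(k₂·C_A^1.5) = (k₁/k₂)·C_A⁻¹.
= (0.213×0.2530^0.5) / (3.24×0.2530^1.5) = 0.1071/0.4123 = 0.260.

0.260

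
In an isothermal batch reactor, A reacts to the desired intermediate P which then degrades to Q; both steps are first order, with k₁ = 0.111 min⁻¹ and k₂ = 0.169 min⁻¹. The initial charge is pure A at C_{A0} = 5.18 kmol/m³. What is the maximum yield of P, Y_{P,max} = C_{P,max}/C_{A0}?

0.294

For a first-order series the maximum intermediate yield is C_{P,max}/C_{A0} = (k₁/k₂)^[k₂/(k₂−k₁)].
= (0.111/0.169)^(0.169/(0.169−0.111)) = (0.6568)^(2.914) = 0.2938.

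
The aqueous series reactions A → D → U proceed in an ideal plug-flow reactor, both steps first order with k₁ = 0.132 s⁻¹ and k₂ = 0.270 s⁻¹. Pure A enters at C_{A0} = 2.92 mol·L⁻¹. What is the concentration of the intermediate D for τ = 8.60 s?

Solving the coupled first-order balances gives C_D(τ) = [k₁/(k₂−k₁)]·C_{A0}·(e^(−k₁τ) − e^(−k₂τ)).
e^(−k₁τ) = e^(−0.132×8.60) = e^(−1.135) = 0.3214; e^(−k₂τ) = e^(−2.322) = 0.09808.
C_D = 0.132×2.92/(0.270−0.132) × (0.3214−0.09808) = 2.793×0.2233 = 0.6236 mol·L⁻¹.

0.624 mol·L⁻¹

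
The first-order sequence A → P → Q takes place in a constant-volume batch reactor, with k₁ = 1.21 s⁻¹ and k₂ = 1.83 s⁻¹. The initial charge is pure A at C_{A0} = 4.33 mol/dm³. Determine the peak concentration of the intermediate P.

For a first-order series the maximum intermediate yield is C_{P,max}/C_{A0} = (k₁/k₂)^[k₂/(k₂−k₁)].
= (1.21/1.83)^(1.83/(1.83−1.21)) = (0.6612)^(2.952) = 0.2949.
C_{P,max} = 0.2949×4.33 = 1.28 mol/dm³.

1.28 mol/dm³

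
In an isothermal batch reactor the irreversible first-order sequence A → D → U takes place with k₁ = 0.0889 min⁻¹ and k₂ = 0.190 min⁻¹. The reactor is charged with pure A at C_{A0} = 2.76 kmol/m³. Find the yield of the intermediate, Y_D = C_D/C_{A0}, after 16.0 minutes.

For first-order series with pure A initially, C_D(t) = k₁C_{A0}/(k₂−k₁)·(e^(−k₁t) − e^(−k₂t)).
e^(−k₁t) = e^(−0.0889×16.0) = e^(−1.422) = 0.2411; e^(−k₂t) = e^(−3.040) = 0.04783.
C_D = 0.0889×2.76/(0.190−0.0889) × (0.2411−0.04783) = 2.427×0.1933 = 0.4691 kmol/m³.
Y_D = C_D/C_{A0} = 0.4691/2.76 = 0.170.

0.170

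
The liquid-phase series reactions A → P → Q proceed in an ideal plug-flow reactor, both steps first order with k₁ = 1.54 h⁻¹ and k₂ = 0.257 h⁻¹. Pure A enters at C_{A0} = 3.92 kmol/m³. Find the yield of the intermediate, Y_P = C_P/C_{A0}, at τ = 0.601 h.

For first-order series with pure A initially, C_P(τ) = k₁C_{A0}/(k₂−k₁)·(e^(−k₁τ) − e^(−k₂τ)).
e^(−k₁τ) = e^(−1.54×0.601) = e^(−0.9255) = 0.3963; e^(−k₂τ) = e^(−0.1545) = 0.8569.
C_P = 1.54×3.92/(0.257−1.54) × (0.3963−0.8569) = (-4.705)×(-0.4606) = 2.167 kmol/m³.
Y_P = C_P/C_{A0} = 2.167/3.92 = 0.553.

0.553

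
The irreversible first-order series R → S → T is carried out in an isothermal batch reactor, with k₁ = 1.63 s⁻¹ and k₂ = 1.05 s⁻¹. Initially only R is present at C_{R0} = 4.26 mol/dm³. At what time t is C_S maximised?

For first-order series the maximum of C_S occurs at t_opt = ln(k₂/k₁)/(k₂−k₁).
= ln(1.05/1.63)/(1.05−1.63) = ln(0.6442)/-0.5800 = -0.4398/-0.5800 = 0.758 s.

0.758 s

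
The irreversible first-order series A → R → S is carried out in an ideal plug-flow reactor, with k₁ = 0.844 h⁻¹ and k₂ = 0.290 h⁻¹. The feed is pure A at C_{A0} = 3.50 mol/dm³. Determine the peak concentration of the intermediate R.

2.00 mol/dm³

For a first-order series the maximum intermediate yield is C_{R,max}/C_{A0} = (k₁/k₂)^[k₂/(k₂−k₁)].
= (0.844/0.290)^(0.290/(0.290−0.844)) = (2.910)^(-0.5235) = 0.5717.
C_{R,max} = 0.5717×3.50 = 2.00 mol/dm³.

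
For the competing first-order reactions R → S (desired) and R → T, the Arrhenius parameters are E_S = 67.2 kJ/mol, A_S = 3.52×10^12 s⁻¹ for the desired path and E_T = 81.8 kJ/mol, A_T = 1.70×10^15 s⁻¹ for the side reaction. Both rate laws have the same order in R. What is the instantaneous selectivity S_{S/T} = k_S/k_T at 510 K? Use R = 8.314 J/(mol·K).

0.0648

k_S/k_T = (A_S/A_T)·exp[−(E_S−E_T)/(RT)] = (A_S/A_T)·exp[(E_T−E_S)/(RT)].
(E_T−E_S)/(RT) = (81.8−67.2)×10³/(8.314×510) = 14600/4240 = 3.443.
k_S/k_T = (3.52×10^12/1.70×10^15)·exp(3.443) = 0.002071 × 31.29 = 0.0648.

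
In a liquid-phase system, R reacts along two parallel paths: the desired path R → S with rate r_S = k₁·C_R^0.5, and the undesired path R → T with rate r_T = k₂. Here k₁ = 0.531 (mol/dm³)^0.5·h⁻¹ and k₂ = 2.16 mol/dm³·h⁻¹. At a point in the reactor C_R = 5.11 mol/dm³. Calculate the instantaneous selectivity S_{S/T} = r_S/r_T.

0.556

S_{S/T} = r_S/r_T = (k₁·C_R^0.5)/(k₂) = (k₁/k₂)·C_R^0.5.
= (0.531×5.110^0.5) / (2.16) = 1.200/2.160 = 0.556.
Since the desired path is higher order in R, keeping C_R high (PFR or concentrated feed) favours S.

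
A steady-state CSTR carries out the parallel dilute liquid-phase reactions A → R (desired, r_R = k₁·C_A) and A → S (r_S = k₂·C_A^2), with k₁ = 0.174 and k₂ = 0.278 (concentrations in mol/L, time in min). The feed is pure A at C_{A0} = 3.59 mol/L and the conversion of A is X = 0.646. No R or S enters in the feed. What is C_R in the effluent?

Exit C_A = C_{A0}(1−X) = 3.59×0.354 = 1.271 mol/L.
A CSTR operates uniformly at the exit composition, giving r_R = 0.2211 and r_S = 0.4490 (each k·C_A^n at C_A = 1.271).
Fraction of consumed A going to R: r_R/(r_R+r_S) = 0.3300.
C_R = 0.3300·C_{A0}·X = 0.3300×3.59×0.646 = 0.765 mol/L.

0.765 mol/L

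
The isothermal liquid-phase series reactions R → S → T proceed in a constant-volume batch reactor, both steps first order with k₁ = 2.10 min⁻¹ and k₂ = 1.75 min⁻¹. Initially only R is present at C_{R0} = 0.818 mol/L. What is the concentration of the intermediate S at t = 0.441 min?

For first-order series with pure R initially, C_S(t) = k₁C_{R0}/(k₂−k₁)·(e^(−k₁t) − e^(−k₂t)).
e^(−k₁t) = e^(−2.10×0.441) = e^(−0.9261) = 0.3961; e^(−k₂t) = e^(−0.7718) = 0.4622.
C_S = 2.10×0.818/(1.75−2.10) × (0.3961−0.4622) = (-4.908)×(-0.06611) = 0.3245 mol/L.

0.324 mol/L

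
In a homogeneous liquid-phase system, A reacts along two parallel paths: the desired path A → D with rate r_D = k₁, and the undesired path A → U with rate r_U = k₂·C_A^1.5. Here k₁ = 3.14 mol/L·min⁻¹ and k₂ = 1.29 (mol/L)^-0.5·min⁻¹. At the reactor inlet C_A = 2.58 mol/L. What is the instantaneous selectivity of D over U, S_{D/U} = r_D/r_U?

0.587

S_{D/U} = r_D/r_U = (k₁)/(k₂·C_A^1.5) = (k₁/k₂)·C_A^-1.5.
= (3.14) / (1.29×2.580^1.5) = 3.140/5.346 = 0.587.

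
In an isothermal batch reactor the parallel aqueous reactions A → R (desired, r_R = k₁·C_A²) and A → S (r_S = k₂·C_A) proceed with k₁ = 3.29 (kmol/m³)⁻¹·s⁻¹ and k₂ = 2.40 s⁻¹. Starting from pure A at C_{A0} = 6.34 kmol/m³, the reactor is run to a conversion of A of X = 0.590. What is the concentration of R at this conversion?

3.19 kmol/m³

C_A = C_{A0}(1−X) = 2.599 kmol/m³.
Along a PFR/batch, dC_S/dC_A = −r_S/(r_R+r_S) = −k₂/(k₂+k₁·C_A).
Integrating from C_{A0} to C_A: C_S = (2.40/3.29)·ln[(2.40+3.29·6.34)/(2.40+3.29·2.60)] = 0.7295·ln(23.26/10.95) = 0.5494 kmol/m³.
Then C_R = (C_{A0}−C_A) − C_S = 3.741 − 0.5494 = 3.191 kmol/m³.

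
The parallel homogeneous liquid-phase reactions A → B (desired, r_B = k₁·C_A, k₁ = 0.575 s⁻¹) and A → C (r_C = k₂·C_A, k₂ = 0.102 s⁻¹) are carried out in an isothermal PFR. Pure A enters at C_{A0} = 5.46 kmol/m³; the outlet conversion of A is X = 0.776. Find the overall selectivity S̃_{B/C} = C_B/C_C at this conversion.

5.64

C_A = C_{A0}(1−X) = 1.223 kmol/m³.
Both paths are first order in A, so the instantaneous fraction to B is constant: dC_B/d(−C_A) = k₁/(k₁+k₂) = 0.8493.
C_B = 0.8493·(C_{A0}−C_A) = 0.8493×4.237 = 3.60 kmol/m³.
C_C = (C_{A0}−C_A)−C_B = 0.6384 kmol/m³; S̃_{B/C} = 3.599/0.6384 = 5.64.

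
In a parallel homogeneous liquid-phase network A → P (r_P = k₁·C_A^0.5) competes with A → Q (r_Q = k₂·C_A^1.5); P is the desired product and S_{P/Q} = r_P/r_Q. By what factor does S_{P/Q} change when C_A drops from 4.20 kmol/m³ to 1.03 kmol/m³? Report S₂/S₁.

S_{P/Q} = (k₁/k₂)·C_A⁻¹, so S₂/S₁ = (C_{A,2}/C_{A,1})⁻¹.
= 4.20/1.03 = 4.08.

4.08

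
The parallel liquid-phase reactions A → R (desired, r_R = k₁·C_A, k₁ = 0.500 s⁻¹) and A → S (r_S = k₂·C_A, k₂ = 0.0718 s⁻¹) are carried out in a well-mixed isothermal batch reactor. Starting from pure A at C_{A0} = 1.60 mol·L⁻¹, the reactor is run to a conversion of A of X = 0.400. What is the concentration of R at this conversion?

C_A = C_{A0}(1−X) = 0.9600 mol·L⁻¹.
Both paths are first order in A, so the instantaneous fraction to R is constant: dC_R/d(−C_A) = k₁/(k₁+k₂) = 0.8744.
C_R = 0.8744·(C_{A0}−C_A) = 0.8744×0.6400 = 0.560 mol·L⁻¹.

0.560 mol·L⁻¹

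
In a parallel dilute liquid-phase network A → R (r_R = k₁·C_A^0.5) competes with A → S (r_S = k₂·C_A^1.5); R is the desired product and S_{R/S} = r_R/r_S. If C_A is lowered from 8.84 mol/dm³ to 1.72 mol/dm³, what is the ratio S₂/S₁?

S_{R/S} = (k₁/k₂)·C_A⁻¹, so S₂/S₁ = (C_{A,2}/C_{A,1})⁻¹.
= 8.84/1.72 = 5.14.
Selectivity toward R rises as C_A falls — low-concentration operation is favoured.

5.14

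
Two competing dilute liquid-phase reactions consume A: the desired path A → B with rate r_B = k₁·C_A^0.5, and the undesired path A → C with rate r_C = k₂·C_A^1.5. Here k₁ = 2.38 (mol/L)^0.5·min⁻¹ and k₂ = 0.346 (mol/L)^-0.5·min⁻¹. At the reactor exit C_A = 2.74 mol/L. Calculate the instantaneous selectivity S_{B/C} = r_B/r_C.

S_{B/C} = r_B/r_C = (k₁·C_A^0.5)/(k₂·C_A^1.5) = (k₁/k₂)·C_A⁻¹.
= (2.38×2.740^0.5) / (0.346×2.740^1.5) = 3.940/1.569 = 2.51.
The undesired path is higher order in A, so low C_A (CSTR or dilute feed) favours B.

2.51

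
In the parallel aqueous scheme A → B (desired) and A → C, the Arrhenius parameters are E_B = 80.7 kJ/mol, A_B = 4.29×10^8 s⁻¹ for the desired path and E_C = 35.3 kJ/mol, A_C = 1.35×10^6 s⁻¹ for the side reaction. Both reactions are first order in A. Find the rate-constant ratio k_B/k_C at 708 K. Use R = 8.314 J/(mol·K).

k_B/k_C = (A_B/A_C)·exp[−(E_B−E_C)/(RT)] = (A_B/A_C)·exp[(E_C−E_B)/(RT)].
(E_C−E_B)/(RT) = (35.3−80.7)×10³/(8.314×708) = -45400/5886 = -7.713.
k_B/k_C = (4.29×10^8/1.35×10^6)·exp(-7.713) = 317.8 × 4.471×10^-4 = 0.142.
Since E_B > E_C, raising the temperature improves selectivity toward B.

0.142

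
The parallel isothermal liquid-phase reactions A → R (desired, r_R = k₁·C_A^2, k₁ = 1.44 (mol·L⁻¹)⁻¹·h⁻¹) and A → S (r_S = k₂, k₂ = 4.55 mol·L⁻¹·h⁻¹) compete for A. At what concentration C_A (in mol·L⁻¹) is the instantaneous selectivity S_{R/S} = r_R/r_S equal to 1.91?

S_{R/S} = (k₁/k₂)·C_A^2 ⇒ C_A = (S·k₂/k₁)^(0.5).
= (1.91×4.55/1.44)^(0.5) = (6.035)^(0.5) = 2.46 mol·L⁻¹.

2.46 mol·L⁻¹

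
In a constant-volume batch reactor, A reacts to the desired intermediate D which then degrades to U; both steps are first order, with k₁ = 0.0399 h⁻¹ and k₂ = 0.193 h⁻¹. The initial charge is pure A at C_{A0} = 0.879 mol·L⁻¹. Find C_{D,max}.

0.121 mol·L⁻¹

For a first-order series the maximum intermediate yield is C_{D,max}/C_{A0} = (k₁/k₂)^[k₂/(k₂−k₁)].
= (0.0399/0.193)^(0.193/(0.193−0.0399)) = (0.2067)^(1.261) = 0.1371.
C_{D,max} = 0.1371×0.879 = 0.121 mol·L⁻¹.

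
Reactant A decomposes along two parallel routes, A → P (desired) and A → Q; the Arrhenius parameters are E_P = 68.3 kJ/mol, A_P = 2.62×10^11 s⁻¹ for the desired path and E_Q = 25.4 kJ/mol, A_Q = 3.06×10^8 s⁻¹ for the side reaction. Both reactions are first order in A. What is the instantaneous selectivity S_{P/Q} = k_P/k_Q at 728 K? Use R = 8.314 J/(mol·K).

0.715

With equal orders, S_{P/Q} = k_P/k_Q = (A_P/A_Q)·exp[(E_Q−E_P)/(RT)].
(E_Q−E_P)/(RT) = (25.4−68.3)×10³/(8.314×728) = -42900/6053 = -7.088.
k_P/k_Q = (2.62×10^11/3.06×10^8)·exp(-7.088) = 856.2 × 8.352×10^-4 = 0.715.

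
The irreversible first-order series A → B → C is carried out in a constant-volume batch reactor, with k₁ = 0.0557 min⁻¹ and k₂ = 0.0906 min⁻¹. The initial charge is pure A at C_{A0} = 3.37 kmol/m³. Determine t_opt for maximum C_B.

13.9 min

Setting dC_B/dt = 0 gives t_opt = ln(k₂/k₁)/(k₂−k₁).
= ln(0.0906/0.0557)/(0.0906−0.0557) = ln(1.627)/0.03490 = 0.4865/0.03490 = 13.9 min.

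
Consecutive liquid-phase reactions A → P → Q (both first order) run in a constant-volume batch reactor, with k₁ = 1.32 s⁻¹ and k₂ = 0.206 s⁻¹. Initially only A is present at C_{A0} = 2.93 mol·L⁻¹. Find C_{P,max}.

Evaluating C_P at t_opt = ln(k₂/k₁)/(k₂−k₁) gives C_{P,max}/C_{A0} = (k₁/k₂)^[k₂/(k₂−k₁)].
= (1.32/0.206)^(0.206/(0.206−1.32)) = (6.408)^(-0.1849) = 0.7093.
C_{P,max} = 0.7093×2.93 = 2.08 mol·L⁻¹.

2.08 mol·L⁻¹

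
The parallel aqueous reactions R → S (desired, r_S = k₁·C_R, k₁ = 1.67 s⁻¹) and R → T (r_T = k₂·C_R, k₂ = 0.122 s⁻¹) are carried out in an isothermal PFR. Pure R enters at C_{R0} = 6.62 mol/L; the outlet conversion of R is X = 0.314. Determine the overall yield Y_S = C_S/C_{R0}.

C_R = C_{R0}(1−X) = 4.541 mol/L.
Both paths are first order in R, so the instantaneous fraction to S is constant: dC_S/d(−C_R) = k₁/(k₁+k₂) = 0.9319.
C_S = 0.9319·(C_{R0}−C_R) = 0.9319×2.079 = 1.94 mol/L.
Y_S = C_S/C_{R0} = 1.937/6.62 = 0.293.

0.293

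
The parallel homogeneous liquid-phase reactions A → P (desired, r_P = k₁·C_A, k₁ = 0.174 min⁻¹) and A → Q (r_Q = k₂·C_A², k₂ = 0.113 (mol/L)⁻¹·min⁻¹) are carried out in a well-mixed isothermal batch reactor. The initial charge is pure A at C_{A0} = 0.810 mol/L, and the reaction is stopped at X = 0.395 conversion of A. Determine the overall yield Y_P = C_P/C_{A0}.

0.278

C_A = C_{A0}(1−X) = 0.4901 mol/L.
Along a PFR/batch, dC_P/dC_A = −r_P/(r_P+r_Q) = −k₁/(k₁+k₂·C_A).
Integrating from C_{A0} to C_A: C_P = (0.174/0.113)·ln[(0.174+0.113·0.810)/(0.174+0.113·0.490)] = 1.540·ln(0.2655/0.2294) = 0.2254 mol/L.
Y_P = C_P/C_{A0} = 0.2254/0.810 = 0.278.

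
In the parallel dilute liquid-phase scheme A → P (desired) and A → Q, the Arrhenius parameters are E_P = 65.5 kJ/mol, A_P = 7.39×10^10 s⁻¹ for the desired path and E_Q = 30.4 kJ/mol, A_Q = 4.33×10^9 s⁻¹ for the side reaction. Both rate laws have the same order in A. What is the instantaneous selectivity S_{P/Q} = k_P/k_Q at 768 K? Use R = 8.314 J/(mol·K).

0.0699

With equal orders, S_{P/Q} = k_P/k_Q = (A_P/A_Q)·exp[(E_Q−E_P)/(RT)].
(E_Q−E_P)/(RT) = (30.4−65.5)×10³/(8.314×768) = -35100/6385 = -5.497.
k_P/k_Q = (7.39×10^10/4.33×10^9)·exp(-5.497) = 17.07 × 0.004099 = 0.0699.
Since E_P > E_Q, raising the temperature improves selectivity toward P.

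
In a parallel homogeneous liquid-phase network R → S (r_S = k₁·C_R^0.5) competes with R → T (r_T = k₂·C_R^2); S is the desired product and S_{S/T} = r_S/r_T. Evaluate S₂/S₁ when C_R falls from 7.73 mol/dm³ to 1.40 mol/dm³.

S_{S/T} = (k₁/k₂)·C_R^-1.5, so S₂/S₁ = (C_{R,2}/C_{R,1})^-1.5.
= (1.40/7.73)^(-1.5) = (0.1811)^(-1.5) = 13.0.
Selectivity toward S rises as C_R falls — low-concentration operation is favoured.

13.0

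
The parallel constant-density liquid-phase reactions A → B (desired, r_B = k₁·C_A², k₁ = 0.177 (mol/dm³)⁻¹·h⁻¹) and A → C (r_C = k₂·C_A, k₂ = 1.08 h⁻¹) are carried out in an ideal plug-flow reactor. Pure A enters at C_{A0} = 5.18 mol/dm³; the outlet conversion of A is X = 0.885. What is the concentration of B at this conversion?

1.40 mol/dm³

C_A = C_{A0}(1−X) = 0.5957 mol/dm³.
Along a PFR/batch, dC_C/dC_A = −r_C/(r_B+r_C) = −k₂/(k₂+k₁·C_A).
Integrating from C_{A0} to C_A: C_C = (1.08/0.177)·ln[(1.08+0.177·5.18)/(1.08+0.177·0.596)] = 6.102·ln(1.997/1.185) = 3.182 mol/dm³.
Then C_B = (C_{A0}−C_A) − C_C = 4.584 − 3.182 = 1.402 mol/dm³.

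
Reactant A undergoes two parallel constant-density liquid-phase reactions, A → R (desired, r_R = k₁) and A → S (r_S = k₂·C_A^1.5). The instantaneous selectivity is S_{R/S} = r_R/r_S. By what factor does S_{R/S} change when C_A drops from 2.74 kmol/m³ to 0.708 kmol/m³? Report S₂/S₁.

7.61

S_{R/S} = (k₁/k₂)·C_A^-1.5, so S₂/S₁ = (C_{A,2}/C_{A,1})^-1.5.
= (0.708/2.74)^(-1.5) = (0.2584)^(-1.5) = 7.61.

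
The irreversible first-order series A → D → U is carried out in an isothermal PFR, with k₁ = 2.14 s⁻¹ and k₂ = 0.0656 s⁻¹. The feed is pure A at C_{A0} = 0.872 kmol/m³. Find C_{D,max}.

For a first-order series the maximum intermediate yield is C_{D,max}/C_{A0} = (k₁/k₂)^[k₂/(k₂−k₁)].
= (2.14/0.0656)^(0.0656/(0.0656−2.14)) = (32.62)^(-0.03162) = 0.8956.
C_{D,max} = 0.8956×0.872 = 0.781 kmol/m³.

0.781 kmol/m³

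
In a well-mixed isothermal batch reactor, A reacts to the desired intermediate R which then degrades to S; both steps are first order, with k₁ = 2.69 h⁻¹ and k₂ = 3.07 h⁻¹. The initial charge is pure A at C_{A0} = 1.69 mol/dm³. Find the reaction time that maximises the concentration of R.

The intermediate peaks when r₁ = r₂, i.e. k₁e^(−k₁t) = k₂e^(−k₂t), giving t_opt = ln(k₂/k₁)/(k₂−k₁).
= ln(3.07/2.69)/(3.07−2.69) = ln(1.141)/0.3800 = 0.1321/0.3800 = 0.348 h.

0.348 h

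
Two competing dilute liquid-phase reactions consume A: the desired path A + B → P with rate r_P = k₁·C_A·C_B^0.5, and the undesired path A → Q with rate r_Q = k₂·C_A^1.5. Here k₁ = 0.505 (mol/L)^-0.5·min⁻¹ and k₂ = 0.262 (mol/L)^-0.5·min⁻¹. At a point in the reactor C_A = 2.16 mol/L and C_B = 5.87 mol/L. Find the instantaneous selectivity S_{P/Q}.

3.18

S_{P/Q} = r_P/r_Q = (k₁·C_A·C_B^0.5)/(k₂·C_A^1.5) = (k₁/k₂)·C_A^-0.5·C_B^0.5.
= (0.505×2.160×5.870^0.5) / (0.262×2.160^1.5) = 2.643/0.8317 = 3.18.
The undesired path is higher order in A, so low C_A (CSTR or dilute feed) favours P.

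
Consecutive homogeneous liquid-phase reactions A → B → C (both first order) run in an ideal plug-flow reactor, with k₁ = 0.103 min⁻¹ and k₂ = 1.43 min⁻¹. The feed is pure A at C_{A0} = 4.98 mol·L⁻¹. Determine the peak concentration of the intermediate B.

0.292 mol·L⁻¹

Evaluating C_B at τ_opt = ln(k₂/k₁)/(k₂−k₁) gives C_{B,max}/C_{A0} = (k₁/k₂)^[k₂/(k₂−k₁)].
= (0.103/1.43)^(1.43/(1.43−0.103)) = (0.07203)^(1.078) = 0.05872.
C_{B,max} = 0.05872×4.98 = 0.292 mol·L⁻¹.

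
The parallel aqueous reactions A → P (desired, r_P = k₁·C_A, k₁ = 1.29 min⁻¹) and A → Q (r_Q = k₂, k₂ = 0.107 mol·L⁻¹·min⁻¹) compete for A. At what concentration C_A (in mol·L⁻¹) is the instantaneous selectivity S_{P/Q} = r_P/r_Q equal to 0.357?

S_{P/Q} = (k₁/k₂)·C_A ⇒ C_A = S·k₂/k₁.
= 0.357×0.107/1.29 = 0.0296 mol·L⁻¹.

0.0296 mol·L⁻¹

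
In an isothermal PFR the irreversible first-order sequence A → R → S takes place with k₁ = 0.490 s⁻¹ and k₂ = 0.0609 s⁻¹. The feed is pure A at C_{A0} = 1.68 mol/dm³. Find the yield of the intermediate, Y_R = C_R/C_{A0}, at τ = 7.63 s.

The intermediate concentration in a first-order A→B→C sequence is C_R = k₁C_{A0}(e^(−k₁τ) − e^(−k₂τ))/(k₂−k₁).
e^(−k₁τ) = e^(−0.490×7.63) = e^(−3.739) = 0.02379; e^(−k₂τ) = e^(−0.4647) = 0.6283.
C_R = 0.490×1.68/(0.0609−0.490) × (0.02379−0.6283) = (-1.918)×(-0.6046) = 1.160 mol/dm³.
Y_R = C_R/C_{A0} = 1.160/1.68 = 0.690.

0.690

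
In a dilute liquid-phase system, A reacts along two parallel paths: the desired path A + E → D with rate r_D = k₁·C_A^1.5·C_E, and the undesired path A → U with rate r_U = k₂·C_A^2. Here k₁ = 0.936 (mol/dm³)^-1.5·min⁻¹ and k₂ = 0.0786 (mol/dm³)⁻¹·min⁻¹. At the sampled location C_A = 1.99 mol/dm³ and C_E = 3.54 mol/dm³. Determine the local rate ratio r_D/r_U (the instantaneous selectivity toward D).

S_{D/U} = r_D/r_U = (k₁·C_A^1.5·C_E)/(k₂·C_A^2) = (k₁/k₂)·C_A^-0.5·C_E.
= (0.936×1.990^1.5×3.540) / (0.0786×1.990^2) = 9.302/0.3113 = 29.9.

29.9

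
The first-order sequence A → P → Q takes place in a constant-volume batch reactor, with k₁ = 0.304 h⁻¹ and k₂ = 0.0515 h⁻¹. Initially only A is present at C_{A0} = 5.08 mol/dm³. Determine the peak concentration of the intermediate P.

3.54 mol/dm³

Evaluating C_P at t_opt = ln(k₂/k₁)/(k₂−k₁) gives C_{P,max}/C_{A0} = (k₁/k₂)^[k₂/(k₂−k₁)].
= (0.304/0.0515)^(0.0515/(0.0515−0.304)) = (5.903)^(-0.2040) = 0.6962.
C_{P,max} = 0.6962×5.08 = 3.54 mol/dm³.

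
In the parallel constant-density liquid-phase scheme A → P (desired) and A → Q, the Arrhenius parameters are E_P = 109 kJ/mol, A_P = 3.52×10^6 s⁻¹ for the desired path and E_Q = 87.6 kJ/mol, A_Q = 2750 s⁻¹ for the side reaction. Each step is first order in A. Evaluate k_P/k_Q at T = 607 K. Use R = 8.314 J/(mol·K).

k_P/k_Q = (A_P/A_Q)·exp[−(E_P−E_Q)/(RT)] = (A_P/A_Q)·exp[(E_Q−E_P)/(RT)].
(E_Q−E_P)/(RT) = (87.6−109)×10³/(8.314×607) = -21400/5047 = -4.240.
k_P/k_Q = (3.52×10^6/2750)·exp(-4.240) = 1280 × 0.01440 = 18.4.
Since E_P > E_Q, raising the temperature improves selectivity toward P.

18.4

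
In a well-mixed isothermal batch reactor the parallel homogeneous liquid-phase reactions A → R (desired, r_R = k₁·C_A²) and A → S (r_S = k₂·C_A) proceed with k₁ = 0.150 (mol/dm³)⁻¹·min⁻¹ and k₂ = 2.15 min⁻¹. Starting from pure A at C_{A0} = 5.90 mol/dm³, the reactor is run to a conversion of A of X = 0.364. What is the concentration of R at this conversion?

C_A = C_{A0}(1−X) = 3.752 mol/dm³.
Along a PFR/batch, dC_S/dC_A = −r_S/(r_R+r_S) = −k₂/(k₂+k₁·C_A).
Integrating from C_{A0} to C_A: C_S = (2.15/0.150)·ln[(2.15+0.150·5.90)/(2.15+0.150·3.75)] = 14.33·ln(3.035/2.713) = 1.608 mol/dm³.
Then C_R = (C_{A0}−C_A) − C_S = 2.148 − 1.608 = 0.5393 mol/dm³.

0.539 mol/dm³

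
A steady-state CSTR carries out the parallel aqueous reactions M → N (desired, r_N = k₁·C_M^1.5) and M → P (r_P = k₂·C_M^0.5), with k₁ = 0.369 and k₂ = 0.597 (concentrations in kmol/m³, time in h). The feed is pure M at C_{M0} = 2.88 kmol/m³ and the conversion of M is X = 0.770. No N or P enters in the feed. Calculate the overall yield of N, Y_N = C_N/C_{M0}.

Exit C_M = C_{M0}(1−X) = 2.88×0.230 = 0.6624 kmol/m³.
A CSTR operates uniformly at the exit composition, giving r_N = 0.1989 and r_P = 0.4859 (each k·C_M^n at C_M = 0.6624).
Fraction of consumed M going to N: r_N/(r_N+r_P) = 0.2905.
C_N = 0.2905·C_{M0}·X = 0.2905×2.88×0.770 = 0.644 kmol/m³; Y_N = C_N/C_{M0} = 0.224.

0.224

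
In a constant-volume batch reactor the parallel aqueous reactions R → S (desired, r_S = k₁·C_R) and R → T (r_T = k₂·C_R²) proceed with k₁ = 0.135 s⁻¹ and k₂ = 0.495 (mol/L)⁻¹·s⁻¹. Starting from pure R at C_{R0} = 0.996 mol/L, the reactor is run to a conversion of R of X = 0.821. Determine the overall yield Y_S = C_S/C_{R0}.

0.283

C_R = C_{R0}(1−X) = 0.1783 mol/L.
Along a PFR/batch, dC_S/dC_R = −r_S/(r_S+r_T) = −k₁/(k₁+k₂·C_R).
Integrating from C_{R0} to C_R: C_S = (0.135/0.495)·ln[(0.135+0.495·0.996)/(0.135+0.495·0.178)] = 0.2727·ln(0.6280/0.2233) = 0.2821 mol/L.
Y_S = C_S/C_{R0} = 0.2821/0.996 = 0.283.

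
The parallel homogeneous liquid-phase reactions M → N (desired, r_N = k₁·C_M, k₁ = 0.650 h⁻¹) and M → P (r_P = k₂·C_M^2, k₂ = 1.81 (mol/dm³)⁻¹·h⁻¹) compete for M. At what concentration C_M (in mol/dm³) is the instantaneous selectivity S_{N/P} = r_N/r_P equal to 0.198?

1.81 mol/dm³

S_{N/P} = (k₁/k₂)·C_M⁻¹ ⇒ C_M = (S·k₂/k₁)^(-1).
= (0.198×1.81/0.650)^(-1) = (0.5514)^(-1) = 1.81 mol/dm³.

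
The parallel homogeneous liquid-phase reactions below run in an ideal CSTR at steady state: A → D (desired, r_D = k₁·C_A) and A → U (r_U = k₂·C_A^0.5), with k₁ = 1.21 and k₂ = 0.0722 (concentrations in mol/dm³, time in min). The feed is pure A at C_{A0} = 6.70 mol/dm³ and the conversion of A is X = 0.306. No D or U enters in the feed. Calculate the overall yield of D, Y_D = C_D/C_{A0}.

Exit C_A = C_{A0}(1−X) = 6.70×0.694 = 4.650 mol/dm³.
A CSTR operates uniformly at the exit composition, giving r_D = 5.626 and r_U = 0.1557 (each k·C_A^n at C_A = 4.650).
Fraction of consumed A going to D: r_D/(r_D+r_U) = 0.9731.
C_D = 0.9731·C_{A0}·X = 0.9731×6.70×0.306 = 1.99 mol/dm³; Y_D = C_D/C_{A0} = 0.298.

0.298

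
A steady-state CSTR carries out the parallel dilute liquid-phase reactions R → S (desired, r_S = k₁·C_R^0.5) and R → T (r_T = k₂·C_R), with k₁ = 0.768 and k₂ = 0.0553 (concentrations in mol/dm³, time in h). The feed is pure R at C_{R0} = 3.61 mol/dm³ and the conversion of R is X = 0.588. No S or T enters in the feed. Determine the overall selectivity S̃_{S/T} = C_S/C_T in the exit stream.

Exit C_R = C_{R0}(1−X) = 3.61×0.412 = 1.487 mol/dm³.
A CSTR operates uniformly at the exit composition, giving r_S = 0.9366 and r_T = 0.08225 (each k·C_R^n at C_R = 1.487).
Overall selectivity = C_S/C_T = r_Sτ/(r_Tτ) = r_S/r_T = 11.4.

11.4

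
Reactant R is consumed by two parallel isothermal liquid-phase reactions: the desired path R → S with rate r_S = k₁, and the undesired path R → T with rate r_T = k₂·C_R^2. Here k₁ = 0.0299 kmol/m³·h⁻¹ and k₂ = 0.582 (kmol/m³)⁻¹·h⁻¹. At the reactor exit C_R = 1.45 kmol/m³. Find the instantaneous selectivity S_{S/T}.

S_{S/T} = r_S/r_T = (k₁)/(k₂·C_R^2) = (k₁/k₂)·C_R^-2.
= (0.0299) / (0.582×1.450^2) = 0.02990/1.224 = 0.0244.
The undesired path is higher order in R, so low C_R (CSTR or dilute feed) favours S.

0.0244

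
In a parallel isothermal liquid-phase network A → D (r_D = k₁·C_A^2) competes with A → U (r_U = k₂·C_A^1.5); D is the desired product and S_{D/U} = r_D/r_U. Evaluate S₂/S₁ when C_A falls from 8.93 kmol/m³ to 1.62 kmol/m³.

S_{D/U} = (k₁/k₂)·C_A^0.5, so S₂/S₁ = (C_{A,2}/C_{A,1})^0.5.
= (1.62/8.93)^0.5 = (0.1814)^0.5 = 0.426.

0.426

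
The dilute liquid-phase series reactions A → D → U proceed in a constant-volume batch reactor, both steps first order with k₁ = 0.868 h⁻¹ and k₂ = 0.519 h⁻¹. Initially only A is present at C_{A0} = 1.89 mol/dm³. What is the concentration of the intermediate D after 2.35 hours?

0.777 mol/dm³

The intermediate concentration in a first-order A→B→C sequence is C_D = k₁C_{A0}(e^(−k₁t) − e^(−k₂t))/(k₂−k₁).
e^(−k₁t) = e^(−0.868×2.35) = e^(−2.040) = 0.1301; e^(−k₂t) = e^(−1.220) = 0.2953.
C_D = 0.868×1.89/(0.519−0.868) × (0.1301−0.2953) = (-4.701)×(-0.1653) = 0.7769 mol/dm³.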